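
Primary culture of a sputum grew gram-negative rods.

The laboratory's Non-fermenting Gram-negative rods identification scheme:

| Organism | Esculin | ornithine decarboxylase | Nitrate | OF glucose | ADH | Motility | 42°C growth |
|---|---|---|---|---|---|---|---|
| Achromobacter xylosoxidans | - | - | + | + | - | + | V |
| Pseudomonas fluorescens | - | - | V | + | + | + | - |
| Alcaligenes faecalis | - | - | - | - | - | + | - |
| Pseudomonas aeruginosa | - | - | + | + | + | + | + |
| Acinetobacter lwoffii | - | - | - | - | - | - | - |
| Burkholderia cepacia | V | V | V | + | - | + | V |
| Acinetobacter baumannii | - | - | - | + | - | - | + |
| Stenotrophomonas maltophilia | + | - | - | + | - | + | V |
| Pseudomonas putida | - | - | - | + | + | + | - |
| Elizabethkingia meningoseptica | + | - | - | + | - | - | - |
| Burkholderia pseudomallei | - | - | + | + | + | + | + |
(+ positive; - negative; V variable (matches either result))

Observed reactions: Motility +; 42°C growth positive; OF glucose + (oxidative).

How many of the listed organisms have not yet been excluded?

5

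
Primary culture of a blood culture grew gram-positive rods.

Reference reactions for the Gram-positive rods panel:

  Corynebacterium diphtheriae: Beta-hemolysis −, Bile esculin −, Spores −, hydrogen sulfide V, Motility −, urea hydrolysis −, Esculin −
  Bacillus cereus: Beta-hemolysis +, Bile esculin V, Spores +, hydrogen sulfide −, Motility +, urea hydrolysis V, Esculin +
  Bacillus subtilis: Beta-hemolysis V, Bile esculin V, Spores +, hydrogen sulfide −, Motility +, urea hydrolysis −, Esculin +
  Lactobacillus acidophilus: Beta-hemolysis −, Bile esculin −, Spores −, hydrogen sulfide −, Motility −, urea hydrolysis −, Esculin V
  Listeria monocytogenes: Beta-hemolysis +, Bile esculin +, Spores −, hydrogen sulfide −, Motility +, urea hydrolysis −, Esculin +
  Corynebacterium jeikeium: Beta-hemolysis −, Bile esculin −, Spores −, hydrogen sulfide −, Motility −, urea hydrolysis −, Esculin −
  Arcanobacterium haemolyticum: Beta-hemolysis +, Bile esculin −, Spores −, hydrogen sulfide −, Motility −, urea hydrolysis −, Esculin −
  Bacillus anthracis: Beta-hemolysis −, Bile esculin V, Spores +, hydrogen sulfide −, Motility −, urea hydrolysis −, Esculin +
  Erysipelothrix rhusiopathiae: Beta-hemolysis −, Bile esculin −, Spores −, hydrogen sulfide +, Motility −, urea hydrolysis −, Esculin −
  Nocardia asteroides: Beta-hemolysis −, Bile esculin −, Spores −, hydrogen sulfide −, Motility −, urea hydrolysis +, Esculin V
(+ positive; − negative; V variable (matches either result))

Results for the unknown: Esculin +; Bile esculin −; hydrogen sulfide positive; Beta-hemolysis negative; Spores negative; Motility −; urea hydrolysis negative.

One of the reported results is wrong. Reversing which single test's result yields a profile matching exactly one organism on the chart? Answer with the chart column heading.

As reported, no row in the chart matches all 7 reactions.
Reversing Bile esculin → still no organism matches.
Reversing Spores → still no organism matches.
Reversing Esculin → 2 organisms match (not unique).
Reversing hydrogen sulfide (to −) → unique match: Lactobacillus acidophilus.
Reversing Beta-hemolysis → still no organism matches.
Reversing Motility → still no organism matches.
Reversing urea hydrolysis → still no organism matches.

hydrogen sulfide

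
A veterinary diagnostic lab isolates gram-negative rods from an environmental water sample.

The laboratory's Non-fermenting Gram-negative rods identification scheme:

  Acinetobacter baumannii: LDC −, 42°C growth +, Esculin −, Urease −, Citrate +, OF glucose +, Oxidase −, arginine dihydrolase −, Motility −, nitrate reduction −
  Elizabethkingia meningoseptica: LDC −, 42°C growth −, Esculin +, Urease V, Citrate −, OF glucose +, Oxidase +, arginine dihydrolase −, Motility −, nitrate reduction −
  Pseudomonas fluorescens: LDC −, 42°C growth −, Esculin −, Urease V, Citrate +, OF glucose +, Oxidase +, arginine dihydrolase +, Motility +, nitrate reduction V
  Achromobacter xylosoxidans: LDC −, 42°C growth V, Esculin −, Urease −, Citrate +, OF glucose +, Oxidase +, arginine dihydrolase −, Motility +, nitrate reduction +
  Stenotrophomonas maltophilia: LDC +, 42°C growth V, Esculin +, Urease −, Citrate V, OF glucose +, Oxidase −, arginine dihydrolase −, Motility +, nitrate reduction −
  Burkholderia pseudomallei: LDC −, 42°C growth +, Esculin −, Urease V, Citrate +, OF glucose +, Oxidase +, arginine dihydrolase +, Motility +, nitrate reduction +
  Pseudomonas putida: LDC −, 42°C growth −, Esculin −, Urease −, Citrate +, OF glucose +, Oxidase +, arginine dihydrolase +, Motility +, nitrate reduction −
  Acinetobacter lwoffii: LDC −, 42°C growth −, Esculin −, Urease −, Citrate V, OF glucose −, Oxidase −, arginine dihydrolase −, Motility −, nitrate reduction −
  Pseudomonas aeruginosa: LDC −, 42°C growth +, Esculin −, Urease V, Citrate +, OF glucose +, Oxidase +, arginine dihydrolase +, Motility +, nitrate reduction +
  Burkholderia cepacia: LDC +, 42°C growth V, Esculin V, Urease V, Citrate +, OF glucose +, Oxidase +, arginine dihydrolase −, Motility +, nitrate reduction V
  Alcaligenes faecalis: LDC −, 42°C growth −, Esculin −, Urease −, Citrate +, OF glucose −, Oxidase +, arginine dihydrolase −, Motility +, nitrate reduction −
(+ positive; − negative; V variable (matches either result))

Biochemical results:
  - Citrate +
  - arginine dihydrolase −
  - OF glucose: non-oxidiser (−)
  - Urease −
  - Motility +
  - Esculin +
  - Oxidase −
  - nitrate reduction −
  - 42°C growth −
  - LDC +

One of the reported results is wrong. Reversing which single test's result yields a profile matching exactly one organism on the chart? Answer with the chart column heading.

OF glucose

As reported, no row in the chart matches all 10 reactions.
Reversing arginine dihydrolase → still no organism matches.
Reversing Esculin → still no organism matches.
Reversing Citrate → still no organism matches.
Reversing Oxidase → still no organism matches.
Reversing Urease → still no organism matches.
Reversing Motility → still no organism matches.
Reversing 42°C growth → still no organism matches.
Reversing OF glucose (to +) → unique match: Stenotrophomonas maltophilia.
Reversing LDC → still no organism matches.
Reversing nitrate reduction → still no organism matches.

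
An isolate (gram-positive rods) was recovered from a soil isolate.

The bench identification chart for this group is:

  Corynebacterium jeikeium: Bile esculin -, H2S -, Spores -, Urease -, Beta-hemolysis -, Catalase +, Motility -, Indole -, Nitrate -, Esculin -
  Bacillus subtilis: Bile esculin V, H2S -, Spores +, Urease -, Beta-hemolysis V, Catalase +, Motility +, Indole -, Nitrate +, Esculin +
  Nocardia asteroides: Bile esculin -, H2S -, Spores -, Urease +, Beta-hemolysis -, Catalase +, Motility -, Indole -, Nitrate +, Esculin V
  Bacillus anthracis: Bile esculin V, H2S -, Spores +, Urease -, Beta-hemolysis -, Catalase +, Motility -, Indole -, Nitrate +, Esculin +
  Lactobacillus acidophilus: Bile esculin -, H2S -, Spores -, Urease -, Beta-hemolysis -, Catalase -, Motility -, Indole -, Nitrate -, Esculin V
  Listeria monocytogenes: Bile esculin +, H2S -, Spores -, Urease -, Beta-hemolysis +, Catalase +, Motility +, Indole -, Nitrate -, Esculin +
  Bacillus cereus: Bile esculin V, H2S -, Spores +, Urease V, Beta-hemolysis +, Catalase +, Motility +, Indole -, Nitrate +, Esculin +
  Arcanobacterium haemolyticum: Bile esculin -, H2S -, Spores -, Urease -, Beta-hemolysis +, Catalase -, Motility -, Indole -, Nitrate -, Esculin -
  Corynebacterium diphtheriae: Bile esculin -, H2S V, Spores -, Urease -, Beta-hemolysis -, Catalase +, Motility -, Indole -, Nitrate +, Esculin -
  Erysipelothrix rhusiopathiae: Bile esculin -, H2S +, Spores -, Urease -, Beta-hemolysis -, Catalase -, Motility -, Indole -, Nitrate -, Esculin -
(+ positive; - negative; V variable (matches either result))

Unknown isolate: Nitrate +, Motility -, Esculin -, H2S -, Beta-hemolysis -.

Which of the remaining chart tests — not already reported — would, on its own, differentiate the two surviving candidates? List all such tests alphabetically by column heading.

H2S -: excludes Erysipelothrix rhusiopathiae — 9 left.
Beta-hemolysis -: excludes Listeria monocytogenes, Bacillus cereus, Arcanobacterium haemolyticum — 6 left.
Motility -: excludes Bacillus subtilis — 5 left.
Nitrate +: excludes Corynebacterium jeikeium, Lactobacillus acidophilus — 3 left.
Esculin -: excludes Bacillus anthracis — 2 left.
Two candidates remain: Corynebacterium diphtheriae and Nocardia asteroides.
  Bile esculin: - vs - — same for both, does not separate.
  Spores: - vs - — same for both, does not separate.
  Urease: Corynebacterium diphtheriae -, Nocardia asteroides + — discriminates.
  Catalase: + vs + — same for both, does not separate.
  Indole: - vs - — same for both, does not separate.

Urease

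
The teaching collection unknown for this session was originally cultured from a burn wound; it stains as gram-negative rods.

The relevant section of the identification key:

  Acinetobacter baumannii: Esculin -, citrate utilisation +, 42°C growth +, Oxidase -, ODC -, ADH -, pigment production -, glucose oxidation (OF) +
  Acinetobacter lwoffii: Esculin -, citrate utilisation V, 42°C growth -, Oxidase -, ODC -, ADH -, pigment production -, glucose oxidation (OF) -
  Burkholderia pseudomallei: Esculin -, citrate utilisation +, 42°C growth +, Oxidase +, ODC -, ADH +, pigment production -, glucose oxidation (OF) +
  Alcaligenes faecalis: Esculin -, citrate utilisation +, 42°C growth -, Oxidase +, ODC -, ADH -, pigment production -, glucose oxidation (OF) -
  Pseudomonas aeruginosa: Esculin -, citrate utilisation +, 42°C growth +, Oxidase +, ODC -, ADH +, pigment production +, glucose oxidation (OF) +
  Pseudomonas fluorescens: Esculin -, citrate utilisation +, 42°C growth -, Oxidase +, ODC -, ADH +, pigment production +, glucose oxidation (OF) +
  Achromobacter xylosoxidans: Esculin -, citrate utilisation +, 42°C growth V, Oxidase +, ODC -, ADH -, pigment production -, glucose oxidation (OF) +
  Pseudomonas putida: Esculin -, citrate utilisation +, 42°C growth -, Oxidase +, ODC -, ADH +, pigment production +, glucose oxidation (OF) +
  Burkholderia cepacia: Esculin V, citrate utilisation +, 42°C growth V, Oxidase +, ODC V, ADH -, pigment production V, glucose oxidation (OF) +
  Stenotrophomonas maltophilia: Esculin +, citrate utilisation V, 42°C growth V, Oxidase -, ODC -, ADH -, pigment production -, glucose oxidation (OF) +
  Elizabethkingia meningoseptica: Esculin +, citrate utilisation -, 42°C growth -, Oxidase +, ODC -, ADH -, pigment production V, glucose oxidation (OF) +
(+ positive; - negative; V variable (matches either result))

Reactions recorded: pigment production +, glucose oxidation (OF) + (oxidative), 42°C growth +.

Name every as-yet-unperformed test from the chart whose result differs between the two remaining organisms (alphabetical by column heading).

ADH

pigment production +: excludes 6 organisms — 5 left.
42°C growth +: excludes Pseudomonas fluorescens, Pseudomonas putida, Elizabethkingia meningoseptica — 2 left.
glucose oxidation (OF) +: all 2 remaining candidates are consistent.
Two candidates remain: Burkholderia cepacia and Pseudomonas aeruginosa.
  Esculin: V vs - — variable for at least one, does not separate.
  citrate utilisation: + vs + — same for both, does not separate.
  Oxidase: + vs + — same for both, does not separate.
  ODC: V vs - — variable for at least one, does not separate.
  ADH: Burkholderia cepacia -, Pseudomonas aeruginosa + — discriminates.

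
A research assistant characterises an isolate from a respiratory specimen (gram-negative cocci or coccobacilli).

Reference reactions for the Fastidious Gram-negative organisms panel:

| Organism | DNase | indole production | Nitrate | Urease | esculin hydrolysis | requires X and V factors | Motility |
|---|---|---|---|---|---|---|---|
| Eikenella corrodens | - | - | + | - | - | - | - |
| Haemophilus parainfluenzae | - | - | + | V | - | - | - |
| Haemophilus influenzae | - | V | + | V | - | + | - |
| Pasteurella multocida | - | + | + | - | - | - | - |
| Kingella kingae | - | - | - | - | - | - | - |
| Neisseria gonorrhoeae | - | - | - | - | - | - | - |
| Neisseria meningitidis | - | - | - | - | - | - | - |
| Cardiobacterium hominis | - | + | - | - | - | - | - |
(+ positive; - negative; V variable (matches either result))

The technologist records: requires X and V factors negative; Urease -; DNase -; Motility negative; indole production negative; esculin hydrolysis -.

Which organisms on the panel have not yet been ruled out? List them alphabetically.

Eikenella corrodens, Haemophilus parainfluenzae, Kingella kingae, Neisseria gonorrhoeae, Neisseria meningitidis

requires X and V factors -: excludes Haemophilus influenzae — 7 left.
indole production -: excludes Pasteurella multocida, Cardiobacterium hominis — 5 left.
Motility -: all 5 remaining candidates are consistent.
DNase -: all 5 remaining candidates are consistent.
esculin hydrolysis -: all 5 remaining candidates are consistent.
Urease -: all 5 remaining candidates are consistent.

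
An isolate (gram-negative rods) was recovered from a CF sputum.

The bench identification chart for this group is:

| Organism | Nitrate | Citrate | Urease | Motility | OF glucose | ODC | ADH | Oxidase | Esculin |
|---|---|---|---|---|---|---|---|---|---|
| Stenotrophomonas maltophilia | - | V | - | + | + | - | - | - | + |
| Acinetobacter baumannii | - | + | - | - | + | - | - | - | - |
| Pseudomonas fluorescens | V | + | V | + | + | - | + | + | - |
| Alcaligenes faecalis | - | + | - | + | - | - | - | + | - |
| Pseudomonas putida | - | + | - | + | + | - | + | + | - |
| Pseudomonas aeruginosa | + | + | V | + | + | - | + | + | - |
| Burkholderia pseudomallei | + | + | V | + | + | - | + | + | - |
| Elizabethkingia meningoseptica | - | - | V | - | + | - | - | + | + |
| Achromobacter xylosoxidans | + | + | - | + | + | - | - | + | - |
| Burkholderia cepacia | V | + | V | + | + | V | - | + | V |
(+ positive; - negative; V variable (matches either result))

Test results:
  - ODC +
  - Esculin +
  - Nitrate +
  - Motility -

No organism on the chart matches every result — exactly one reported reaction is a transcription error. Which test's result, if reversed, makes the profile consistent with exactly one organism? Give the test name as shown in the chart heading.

As reported, no row in the chart matches all 4 reactions.
Reversing Motility (to +) → unique match: Burkholderia cepacia.
Reversing Esculin → still no organism matches.
Reversing Nitrate → still no organism matches.
Reversing ODC → still no organism matches.

Motility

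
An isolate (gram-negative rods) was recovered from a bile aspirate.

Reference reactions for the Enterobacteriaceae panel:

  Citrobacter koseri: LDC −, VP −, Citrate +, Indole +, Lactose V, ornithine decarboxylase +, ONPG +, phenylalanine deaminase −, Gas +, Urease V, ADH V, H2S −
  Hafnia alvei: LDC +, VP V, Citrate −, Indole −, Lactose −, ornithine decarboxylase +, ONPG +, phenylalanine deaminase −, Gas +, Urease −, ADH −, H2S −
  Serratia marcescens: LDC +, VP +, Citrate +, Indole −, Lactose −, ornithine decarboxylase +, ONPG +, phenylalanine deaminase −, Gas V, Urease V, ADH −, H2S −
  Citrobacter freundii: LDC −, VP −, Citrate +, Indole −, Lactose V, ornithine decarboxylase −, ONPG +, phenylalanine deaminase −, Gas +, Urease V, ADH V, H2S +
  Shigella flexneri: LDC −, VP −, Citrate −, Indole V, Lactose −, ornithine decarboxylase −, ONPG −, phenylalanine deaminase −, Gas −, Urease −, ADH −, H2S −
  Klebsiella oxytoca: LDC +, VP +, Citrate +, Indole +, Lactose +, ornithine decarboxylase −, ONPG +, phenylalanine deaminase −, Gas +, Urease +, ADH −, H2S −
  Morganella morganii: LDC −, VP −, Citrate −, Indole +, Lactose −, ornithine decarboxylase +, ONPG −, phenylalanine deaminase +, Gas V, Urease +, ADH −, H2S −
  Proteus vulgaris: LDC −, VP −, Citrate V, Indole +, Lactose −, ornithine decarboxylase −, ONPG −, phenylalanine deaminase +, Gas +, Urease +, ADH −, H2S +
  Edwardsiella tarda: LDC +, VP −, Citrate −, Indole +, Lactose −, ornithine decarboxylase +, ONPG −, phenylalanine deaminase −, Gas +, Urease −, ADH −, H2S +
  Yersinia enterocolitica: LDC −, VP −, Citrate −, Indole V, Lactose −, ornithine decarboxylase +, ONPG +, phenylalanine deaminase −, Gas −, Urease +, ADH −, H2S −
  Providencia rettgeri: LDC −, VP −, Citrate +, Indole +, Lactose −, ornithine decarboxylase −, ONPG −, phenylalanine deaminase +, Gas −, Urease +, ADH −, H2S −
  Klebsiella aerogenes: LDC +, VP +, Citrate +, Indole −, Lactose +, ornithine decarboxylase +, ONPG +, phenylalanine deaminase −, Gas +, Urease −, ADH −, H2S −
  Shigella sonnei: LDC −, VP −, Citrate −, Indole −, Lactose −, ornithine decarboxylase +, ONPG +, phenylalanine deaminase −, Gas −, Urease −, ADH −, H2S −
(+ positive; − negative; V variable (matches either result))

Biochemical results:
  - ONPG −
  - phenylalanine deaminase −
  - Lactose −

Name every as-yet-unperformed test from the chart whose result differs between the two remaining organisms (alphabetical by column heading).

Gas, H2S, LDC, ornithine decarboxylase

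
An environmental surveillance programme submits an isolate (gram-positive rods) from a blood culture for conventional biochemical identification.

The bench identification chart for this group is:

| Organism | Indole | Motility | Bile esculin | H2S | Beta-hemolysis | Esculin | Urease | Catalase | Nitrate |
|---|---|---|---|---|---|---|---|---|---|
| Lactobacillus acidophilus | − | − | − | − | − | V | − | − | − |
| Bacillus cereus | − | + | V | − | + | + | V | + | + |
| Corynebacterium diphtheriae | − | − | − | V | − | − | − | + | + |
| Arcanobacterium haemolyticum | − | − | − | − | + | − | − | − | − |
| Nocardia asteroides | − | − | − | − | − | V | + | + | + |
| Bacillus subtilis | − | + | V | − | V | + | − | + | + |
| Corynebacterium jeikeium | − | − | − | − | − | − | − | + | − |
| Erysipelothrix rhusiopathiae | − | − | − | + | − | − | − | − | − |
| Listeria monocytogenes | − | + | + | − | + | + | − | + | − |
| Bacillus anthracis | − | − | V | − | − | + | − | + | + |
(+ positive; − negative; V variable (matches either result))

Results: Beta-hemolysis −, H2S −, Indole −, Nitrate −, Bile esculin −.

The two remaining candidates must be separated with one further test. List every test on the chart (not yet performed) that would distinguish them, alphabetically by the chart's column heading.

Catalase

Bile esculin −: excludes Listeria monocytogenes — 9 left.
Beta-hemolysis −: excludes Bacillus cereus, Arcanobacterium haemolyticum — 7 left.
Indole −: all 7 remaining candidates are consistent.
Nitrate −: excludes Corynebacterium diphtheriae, Nocardia asteroides, Bacillus subtilis, Bacillus anthracis — 3 left.
H2S −: excludes Erysipelothrix rhusiopathiae — 2 left.
Two candidates remain: Corynebacterium jeikeium and Lactobacillus acidophilus.
  Motility: − vs − — same for both, does not separate.
  Esculin: − vs V — variable for at least one, does not separate.
  Urease: − vs − — same for both, does not separate.
  Catalase: Corynebacterium jeikeium +, Lactobacillus acidophilus − — discriminates.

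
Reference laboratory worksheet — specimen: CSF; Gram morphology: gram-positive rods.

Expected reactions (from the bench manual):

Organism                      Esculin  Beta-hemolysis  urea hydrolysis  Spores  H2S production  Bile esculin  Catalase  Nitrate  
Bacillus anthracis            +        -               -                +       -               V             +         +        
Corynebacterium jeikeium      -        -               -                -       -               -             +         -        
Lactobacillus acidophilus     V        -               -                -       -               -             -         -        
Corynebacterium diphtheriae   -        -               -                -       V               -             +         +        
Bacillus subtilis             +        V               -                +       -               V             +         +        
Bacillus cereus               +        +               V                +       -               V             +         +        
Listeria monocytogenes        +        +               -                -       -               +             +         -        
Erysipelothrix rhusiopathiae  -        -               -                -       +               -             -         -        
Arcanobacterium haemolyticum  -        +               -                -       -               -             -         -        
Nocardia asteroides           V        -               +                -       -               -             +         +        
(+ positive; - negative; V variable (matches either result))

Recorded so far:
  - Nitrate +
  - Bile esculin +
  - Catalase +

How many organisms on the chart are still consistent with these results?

3

Catalase +: excludes Lactobacillus acidophilus, Erysipelothrix rhusiopathiae, Arcanobacterium haemolyticum — 7 left.
Nitrate +: excludes Corynebacterium jeikeium, Listeria monocytogenes — 5 left.
Bile esculin +: excludes Corynebacterium diphtheriae, Nocardia asteroides — 3 left.
Still consistent: Bacillus anthracis, Bacillus cereus, Bacillus subtilis.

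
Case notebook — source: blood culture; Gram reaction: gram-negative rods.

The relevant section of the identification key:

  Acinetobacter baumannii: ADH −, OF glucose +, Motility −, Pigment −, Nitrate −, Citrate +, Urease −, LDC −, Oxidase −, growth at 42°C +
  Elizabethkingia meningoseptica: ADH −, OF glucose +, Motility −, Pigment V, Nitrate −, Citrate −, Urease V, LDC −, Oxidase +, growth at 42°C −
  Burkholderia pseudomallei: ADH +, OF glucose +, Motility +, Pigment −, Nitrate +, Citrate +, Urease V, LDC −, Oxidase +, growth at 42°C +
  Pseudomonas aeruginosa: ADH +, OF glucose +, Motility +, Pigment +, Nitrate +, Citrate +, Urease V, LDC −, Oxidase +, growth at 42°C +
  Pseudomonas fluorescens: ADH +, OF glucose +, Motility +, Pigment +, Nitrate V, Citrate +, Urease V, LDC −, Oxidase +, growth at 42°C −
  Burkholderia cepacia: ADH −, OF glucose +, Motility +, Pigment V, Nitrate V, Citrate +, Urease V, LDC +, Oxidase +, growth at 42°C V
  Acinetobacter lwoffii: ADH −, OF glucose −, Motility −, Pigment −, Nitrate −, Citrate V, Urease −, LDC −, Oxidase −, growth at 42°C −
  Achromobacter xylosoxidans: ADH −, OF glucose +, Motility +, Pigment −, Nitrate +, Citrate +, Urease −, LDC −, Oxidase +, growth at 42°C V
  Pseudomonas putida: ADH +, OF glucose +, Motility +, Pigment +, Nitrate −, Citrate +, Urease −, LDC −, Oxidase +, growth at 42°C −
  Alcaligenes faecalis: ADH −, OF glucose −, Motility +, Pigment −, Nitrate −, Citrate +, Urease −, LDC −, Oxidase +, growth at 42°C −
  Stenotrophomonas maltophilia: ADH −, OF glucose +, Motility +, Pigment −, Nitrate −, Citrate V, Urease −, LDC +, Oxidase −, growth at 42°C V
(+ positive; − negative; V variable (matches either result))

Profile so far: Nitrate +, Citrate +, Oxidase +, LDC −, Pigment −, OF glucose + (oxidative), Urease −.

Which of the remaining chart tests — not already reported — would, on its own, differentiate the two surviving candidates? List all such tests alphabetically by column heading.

ADH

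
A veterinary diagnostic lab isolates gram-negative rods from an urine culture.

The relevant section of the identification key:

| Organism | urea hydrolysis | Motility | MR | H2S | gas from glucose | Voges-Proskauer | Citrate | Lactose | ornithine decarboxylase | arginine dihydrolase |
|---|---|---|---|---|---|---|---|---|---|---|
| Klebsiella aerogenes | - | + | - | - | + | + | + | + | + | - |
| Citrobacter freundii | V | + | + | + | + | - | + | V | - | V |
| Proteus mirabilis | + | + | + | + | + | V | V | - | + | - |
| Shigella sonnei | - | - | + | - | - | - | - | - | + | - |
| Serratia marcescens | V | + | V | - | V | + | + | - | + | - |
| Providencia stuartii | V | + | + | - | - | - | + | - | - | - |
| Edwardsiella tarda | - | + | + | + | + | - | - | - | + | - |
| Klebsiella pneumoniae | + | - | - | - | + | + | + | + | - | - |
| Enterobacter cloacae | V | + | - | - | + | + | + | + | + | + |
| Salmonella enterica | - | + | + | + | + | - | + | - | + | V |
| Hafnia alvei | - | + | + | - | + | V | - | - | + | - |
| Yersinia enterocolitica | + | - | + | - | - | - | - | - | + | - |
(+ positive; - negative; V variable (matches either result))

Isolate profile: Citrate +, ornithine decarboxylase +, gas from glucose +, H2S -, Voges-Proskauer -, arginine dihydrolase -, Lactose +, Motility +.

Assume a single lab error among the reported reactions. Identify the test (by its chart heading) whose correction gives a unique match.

As reported, no row in the chart matches all 8 reactions.
Reversing H2S → still no organism matches.
Reversing Citrate → still no organism matches.
Reversing Motility → still no organism matches.
Reversing gas from glucose → still no organism matches.
Reversing Lactose → still no organism matches.
Reversing ornithine decarboxylase → still no organism matches.
Reversing Voges-Proskauer (to +) → unique match: Klebsiella aerogenes.
Reversing arginine dihydrolase → still no organism matches.

Voges-Proskauer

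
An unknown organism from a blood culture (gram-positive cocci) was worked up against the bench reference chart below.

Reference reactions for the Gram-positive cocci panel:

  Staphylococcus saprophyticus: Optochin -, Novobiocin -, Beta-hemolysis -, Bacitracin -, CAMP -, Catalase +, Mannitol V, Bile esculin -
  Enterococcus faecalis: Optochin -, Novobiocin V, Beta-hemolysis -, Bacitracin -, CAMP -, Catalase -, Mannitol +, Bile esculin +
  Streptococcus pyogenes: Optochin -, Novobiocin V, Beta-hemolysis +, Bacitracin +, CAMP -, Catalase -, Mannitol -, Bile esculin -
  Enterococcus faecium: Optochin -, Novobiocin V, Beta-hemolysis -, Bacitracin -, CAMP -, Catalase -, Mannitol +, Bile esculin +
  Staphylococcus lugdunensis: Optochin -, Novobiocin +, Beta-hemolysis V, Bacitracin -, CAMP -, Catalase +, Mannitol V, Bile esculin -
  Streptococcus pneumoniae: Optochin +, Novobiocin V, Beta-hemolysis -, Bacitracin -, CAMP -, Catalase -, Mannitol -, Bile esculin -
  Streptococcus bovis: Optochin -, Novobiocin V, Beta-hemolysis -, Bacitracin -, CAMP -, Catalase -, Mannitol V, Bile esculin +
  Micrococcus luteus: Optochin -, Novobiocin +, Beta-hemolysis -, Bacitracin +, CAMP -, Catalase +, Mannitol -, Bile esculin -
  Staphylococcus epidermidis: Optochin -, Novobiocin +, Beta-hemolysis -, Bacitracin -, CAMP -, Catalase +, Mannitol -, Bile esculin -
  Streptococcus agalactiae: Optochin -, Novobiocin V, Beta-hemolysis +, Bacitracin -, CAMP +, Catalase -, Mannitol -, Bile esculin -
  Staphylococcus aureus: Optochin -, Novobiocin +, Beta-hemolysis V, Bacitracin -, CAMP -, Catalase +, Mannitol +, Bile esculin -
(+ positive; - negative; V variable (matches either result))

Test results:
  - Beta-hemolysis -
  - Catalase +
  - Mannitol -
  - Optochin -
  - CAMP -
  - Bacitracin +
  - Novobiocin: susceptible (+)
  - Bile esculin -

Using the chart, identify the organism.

Micrococcus luteus

Optochin -: excludes Streptococcus pneumoniae — 10 left.
Beta-hemolysis -: excludes Streptococcus pyogenes, Streptococcus agalactiae — 8 left.
Mannitol -: excludes Enterococcus faecalis, Enterococcus faecium, Staphylococcus aureus — 5 left.
Bacitracin +: excludes Staphylococcus saprophyticus, Staphylococcus lugdunensis, Streptococcus bovis, Staphylococcus epidermidis — 1 left.
Bile esculin -: the one remaining candidate is consistent.
Novobiocin +: the one remaining candidate is consistent.
Catalase +: the one remaining candidate is consistent.
CAMP -: the one remaining candidate is consistent.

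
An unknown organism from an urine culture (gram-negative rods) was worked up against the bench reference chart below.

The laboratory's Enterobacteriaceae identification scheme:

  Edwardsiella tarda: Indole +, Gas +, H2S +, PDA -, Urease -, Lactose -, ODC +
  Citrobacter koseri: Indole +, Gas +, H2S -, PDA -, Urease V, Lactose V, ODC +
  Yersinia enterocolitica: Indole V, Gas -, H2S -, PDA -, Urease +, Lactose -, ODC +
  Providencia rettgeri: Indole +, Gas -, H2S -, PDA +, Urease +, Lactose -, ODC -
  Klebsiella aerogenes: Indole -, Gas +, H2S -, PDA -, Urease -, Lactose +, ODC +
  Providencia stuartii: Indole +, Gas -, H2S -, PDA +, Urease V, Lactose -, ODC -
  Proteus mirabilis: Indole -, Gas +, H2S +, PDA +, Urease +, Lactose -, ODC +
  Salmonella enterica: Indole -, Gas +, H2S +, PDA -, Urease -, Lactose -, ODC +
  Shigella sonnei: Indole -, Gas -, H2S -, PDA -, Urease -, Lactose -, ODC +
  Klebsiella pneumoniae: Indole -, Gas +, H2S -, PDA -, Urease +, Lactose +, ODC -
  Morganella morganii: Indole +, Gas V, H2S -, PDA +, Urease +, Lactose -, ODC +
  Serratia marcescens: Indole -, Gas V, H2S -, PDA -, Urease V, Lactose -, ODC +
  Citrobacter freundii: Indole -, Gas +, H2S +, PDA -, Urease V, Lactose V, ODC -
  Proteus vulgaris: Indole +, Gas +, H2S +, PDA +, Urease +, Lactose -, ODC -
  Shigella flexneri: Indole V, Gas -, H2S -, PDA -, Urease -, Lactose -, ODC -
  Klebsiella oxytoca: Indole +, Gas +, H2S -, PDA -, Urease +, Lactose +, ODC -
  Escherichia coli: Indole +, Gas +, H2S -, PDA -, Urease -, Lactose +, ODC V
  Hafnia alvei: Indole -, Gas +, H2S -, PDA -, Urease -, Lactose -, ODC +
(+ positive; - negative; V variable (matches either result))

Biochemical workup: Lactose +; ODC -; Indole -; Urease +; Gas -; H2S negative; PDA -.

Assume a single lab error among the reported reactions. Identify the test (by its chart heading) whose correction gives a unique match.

As reported, no row in the chart matches all 7 reactions.
Reversing Gas (to +) → unique match: Klebsiella pneumoniae.
Reversing PDA → still no organism matches.
Reversing ODC → still no organism matches.
Reversing Urease → still no organism matches.
Reversing Indole → still no organism matches.
Reversing H2S → still no organism matches.
Reversing Lactose → still no organism matches.

Gas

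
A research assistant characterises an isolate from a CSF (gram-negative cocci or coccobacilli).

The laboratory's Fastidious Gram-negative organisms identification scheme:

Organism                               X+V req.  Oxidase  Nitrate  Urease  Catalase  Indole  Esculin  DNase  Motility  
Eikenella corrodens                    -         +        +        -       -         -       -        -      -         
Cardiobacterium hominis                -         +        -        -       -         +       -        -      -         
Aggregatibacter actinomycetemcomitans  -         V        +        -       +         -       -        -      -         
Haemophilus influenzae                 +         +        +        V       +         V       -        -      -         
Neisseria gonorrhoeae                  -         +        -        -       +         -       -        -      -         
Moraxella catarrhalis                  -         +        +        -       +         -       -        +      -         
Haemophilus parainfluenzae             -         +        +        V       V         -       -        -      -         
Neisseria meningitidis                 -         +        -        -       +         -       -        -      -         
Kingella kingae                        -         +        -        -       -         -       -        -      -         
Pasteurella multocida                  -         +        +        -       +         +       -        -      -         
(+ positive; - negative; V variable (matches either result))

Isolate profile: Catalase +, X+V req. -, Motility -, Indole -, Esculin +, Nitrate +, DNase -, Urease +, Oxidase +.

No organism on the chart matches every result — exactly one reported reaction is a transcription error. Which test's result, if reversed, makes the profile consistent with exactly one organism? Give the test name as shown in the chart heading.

Esculin

As reported, no row in the chart matches all 9 reactions.
Reversing X+V req. → still no organism matches.
Reversing DNase → still no organism matches.
Reversing Urease → still no organism matches.
Reversing Esculin (to -) → unique match: Haemophilus parainfluenzae.
Reversing Oxidase → still no organism matches.
Reversing Catalase → still no organism matches.
Reversing Motility → still no organism matches.
Reversing Nitrate → still no organism matches.
Reversing Indole → still no organism matches.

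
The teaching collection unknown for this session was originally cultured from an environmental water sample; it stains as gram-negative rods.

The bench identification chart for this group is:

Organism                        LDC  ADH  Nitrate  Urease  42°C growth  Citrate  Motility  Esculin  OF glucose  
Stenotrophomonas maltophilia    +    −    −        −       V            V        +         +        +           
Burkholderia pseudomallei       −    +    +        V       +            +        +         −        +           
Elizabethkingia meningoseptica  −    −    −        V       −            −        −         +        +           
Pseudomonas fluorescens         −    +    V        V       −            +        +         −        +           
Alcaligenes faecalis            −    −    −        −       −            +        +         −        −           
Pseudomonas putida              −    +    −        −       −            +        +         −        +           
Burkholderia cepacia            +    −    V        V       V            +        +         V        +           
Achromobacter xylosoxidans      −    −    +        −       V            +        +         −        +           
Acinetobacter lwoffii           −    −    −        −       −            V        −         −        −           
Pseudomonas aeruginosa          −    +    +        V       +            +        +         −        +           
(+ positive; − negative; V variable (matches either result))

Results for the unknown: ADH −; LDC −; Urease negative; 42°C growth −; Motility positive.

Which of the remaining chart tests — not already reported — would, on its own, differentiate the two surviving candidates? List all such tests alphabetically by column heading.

Motility +: excludes Elizabethkingia meningoseptica, Acinetobacter lwoffii — 8 left.
42°C growth −: excludes Burkholderia pseudomallei, Pseudomonas aeruginosa — 6 left.
LDC −: excludes Stenotrophomonas maltophilia, Burkholderia cepacia — 4 left.
Urease −: all 4 remaining candidates are consistent.
ADH −: excludes Pseudomonas fluorescens, Pseudomonas putida — 2 left.
Two candidates remain: Achromobacter xylosoxidans and Alcaligenes faecalis.
  Nitrate: Achromobacter xylosoxidans +, Alcaligenes faecalis − — discriminates.
  Citrate: + vs + — same for both, does not separate.
  Esculin: − vs − — same for both, does not separate.
  OF glucose: Achromobacter xylosoxidans +, Alcaligenes faecalis − — discriminates.

Nitrate, OF glucose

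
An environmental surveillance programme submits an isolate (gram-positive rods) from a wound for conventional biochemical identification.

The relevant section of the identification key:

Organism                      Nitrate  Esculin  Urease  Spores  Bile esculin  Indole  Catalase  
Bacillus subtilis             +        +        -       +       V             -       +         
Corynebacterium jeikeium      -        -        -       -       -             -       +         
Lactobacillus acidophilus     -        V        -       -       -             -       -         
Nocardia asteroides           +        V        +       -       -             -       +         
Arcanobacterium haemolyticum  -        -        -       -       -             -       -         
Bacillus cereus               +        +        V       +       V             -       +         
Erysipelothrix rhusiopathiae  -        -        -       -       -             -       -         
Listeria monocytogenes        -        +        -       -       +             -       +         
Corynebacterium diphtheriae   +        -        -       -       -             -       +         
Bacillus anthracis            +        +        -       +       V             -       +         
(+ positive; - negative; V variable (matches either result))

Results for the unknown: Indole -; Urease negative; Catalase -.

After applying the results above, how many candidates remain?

3

Urease -: excludes Nocardia asteroides — 9 left.
Indole -: all 9 remaining candidates are consistent.
Catalase -: excludes 6 organisms — 3 left.
Still consistent: Arcanobacterium haemolyticum, Erysipelothrix rhusiopathiae, Lactobacillus acidophilus.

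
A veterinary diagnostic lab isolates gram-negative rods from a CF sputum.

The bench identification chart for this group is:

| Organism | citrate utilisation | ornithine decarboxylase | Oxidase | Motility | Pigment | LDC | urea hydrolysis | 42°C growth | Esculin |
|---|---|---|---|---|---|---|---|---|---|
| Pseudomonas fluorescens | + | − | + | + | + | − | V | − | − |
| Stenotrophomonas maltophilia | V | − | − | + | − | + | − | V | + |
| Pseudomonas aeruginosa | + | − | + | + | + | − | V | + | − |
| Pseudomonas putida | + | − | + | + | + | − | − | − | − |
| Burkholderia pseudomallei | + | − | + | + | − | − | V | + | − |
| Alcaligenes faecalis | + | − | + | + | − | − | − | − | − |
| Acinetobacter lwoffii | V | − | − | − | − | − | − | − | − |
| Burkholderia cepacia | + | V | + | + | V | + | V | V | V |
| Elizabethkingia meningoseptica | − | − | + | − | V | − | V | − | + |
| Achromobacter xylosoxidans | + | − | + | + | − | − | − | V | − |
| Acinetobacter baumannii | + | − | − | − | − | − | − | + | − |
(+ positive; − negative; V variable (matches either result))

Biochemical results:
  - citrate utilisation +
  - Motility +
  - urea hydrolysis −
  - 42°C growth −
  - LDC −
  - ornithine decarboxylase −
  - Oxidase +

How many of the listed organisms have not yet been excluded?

citrate utilisation +: excludes Elizabethkingia meningoseptica — 10 left.
urea hydrolysis −: all 10 remaining candidates are consistent.
ornithine decarboxylase −: all 10 remaining candidates are consistent.
LDC −: excludes Stenotrophomonas maltophilia, Burkholderia cepacia — 8 left.
Oxidase +: excludes Acinetobacter lwoffii, Acinetobacter baumannii — 6 left.
Motility +: all 6 remaining candidates are consistent.
42°C growth −: excludes Pseudomonas aeruginosa, Burkholderia pseudomallei — 4 left.
Still consistent: Achromobacter xylosoxidans, Alcaligenes faecalis, Pseudomonas fluorescens, Pseudomonas putida.

4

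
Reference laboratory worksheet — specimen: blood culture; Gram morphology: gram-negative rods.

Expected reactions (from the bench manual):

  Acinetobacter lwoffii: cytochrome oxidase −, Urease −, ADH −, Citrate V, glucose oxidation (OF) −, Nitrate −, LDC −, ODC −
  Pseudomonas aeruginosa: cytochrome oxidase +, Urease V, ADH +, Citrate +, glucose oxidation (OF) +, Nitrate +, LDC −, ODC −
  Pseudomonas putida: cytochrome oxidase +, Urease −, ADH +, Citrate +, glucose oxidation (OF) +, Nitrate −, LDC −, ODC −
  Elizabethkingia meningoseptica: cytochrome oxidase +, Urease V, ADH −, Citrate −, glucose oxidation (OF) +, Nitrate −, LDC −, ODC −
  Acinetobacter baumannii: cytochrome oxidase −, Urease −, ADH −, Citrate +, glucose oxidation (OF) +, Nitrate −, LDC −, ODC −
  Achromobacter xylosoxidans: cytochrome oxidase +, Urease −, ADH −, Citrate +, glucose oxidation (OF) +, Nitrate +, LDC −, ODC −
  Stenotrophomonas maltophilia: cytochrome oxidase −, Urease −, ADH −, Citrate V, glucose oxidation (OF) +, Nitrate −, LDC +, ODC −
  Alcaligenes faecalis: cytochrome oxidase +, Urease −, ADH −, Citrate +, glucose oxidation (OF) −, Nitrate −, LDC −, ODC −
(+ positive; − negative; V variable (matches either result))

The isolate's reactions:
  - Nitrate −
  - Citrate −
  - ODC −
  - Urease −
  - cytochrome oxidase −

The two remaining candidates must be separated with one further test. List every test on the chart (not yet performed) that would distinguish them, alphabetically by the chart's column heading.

glucose oxidation (OF), LDC

Urease −: all 8 remaining candidates are consistent.
Citrate −: excludes 5 organisms — 3 left.
ODC −: all 3 remaining candidates are consistent.
Nitrate −: all 3 remaining candidates are consistent.
cytochrome oxidase −: excludes Elizabethkingia meningoseptica — 2 left.
Two candidates remain: Acinetobacter lwoffii and Stenotrophomonas maltophilia.
  ADH: − vs − — same for both, does not separate.
  glucose oxidation (OF): Acinetobacter lwoffii −, Stenotrophomonas maltophilia + — discriminates.
  LDC: Acinetobacter lwoffii −, Stenotrophomonas maltophilia + — discriminates.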